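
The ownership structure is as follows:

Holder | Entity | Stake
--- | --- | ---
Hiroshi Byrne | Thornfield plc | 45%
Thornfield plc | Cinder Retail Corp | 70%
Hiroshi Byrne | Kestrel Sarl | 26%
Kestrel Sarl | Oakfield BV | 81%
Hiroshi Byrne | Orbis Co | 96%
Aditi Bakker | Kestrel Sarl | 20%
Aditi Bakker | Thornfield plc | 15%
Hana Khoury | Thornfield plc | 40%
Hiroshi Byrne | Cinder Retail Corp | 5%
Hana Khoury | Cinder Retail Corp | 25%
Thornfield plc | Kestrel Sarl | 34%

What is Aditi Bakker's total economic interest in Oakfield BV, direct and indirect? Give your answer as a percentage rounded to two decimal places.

20.33%

Aditi reaches Oakfield along 2 paths.
Via Kestrel: 20% × 81% = 16.2%.
Via Thornfield → Kestrel: 15% × 34% × 81% = 4.131%.
Total: 16.2% + 4.131% = 20.331%.
Rounded: 20.33%.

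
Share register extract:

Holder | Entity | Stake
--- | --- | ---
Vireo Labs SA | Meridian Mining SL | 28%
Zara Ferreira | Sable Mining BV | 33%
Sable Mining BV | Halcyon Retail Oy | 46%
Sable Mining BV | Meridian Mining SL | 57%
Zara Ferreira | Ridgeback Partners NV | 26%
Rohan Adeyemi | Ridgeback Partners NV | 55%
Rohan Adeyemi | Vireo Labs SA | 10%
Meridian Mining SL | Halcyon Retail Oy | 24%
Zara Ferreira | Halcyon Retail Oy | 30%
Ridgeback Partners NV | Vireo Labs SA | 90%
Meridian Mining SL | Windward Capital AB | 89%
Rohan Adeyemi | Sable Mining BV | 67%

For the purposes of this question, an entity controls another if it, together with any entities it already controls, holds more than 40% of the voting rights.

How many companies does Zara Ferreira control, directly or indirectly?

Zara's largest direct stake is 33% in Sable, which does not meet the threshold.
Zara controls 0 companies.

0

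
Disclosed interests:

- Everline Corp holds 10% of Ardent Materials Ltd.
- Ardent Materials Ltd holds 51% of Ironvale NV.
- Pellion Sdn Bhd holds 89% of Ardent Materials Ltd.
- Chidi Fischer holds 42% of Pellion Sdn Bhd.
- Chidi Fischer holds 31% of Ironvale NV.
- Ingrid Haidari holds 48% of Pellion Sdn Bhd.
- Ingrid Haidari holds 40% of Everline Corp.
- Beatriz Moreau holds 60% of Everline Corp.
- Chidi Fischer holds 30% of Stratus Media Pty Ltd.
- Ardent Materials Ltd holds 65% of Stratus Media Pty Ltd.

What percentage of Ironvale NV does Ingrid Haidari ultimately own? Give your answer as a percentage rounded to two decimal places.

23.83%

Ingrid reaches Ironvale along 2 paths.
Via Pellion → Ardent: 48% × 89% × 51% = 21.7872%.
Via Everline → Ardent: 40% × 10% × 51% = 2.04%.
Total: 21.7872% + 2.04% = 23.8272%.
Rounded: 23.83%.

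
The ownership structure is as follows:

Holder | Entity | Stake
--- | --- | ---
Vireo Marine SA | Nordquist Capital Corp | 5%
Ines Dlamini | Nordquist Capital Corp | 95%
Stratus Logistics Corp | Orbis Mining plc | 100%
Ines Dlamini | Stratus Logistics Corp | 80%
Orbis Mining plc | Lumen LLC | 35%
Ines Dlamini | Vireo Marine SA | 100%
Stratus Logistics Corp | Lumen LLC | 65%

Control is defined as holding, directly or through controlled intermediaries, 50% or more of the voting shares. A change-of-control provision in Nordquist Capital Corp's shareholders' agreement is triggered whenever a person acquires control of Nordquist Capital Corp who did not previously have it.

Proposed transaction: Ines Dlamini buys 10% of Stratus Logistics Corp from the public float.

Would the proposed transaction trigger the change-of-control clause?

The purchase changes only Ines's holdings, so Ines is the only person who could newly come to control Nordquist.
Ines holds 100% of Vireo, so Ines controls Vireo.
Ines and Vireo together hold 95% + 5% = 100% of Nordquist, so Ines controls Nordquist.
So Ines already controls Nordquist before the transaction.
After the purchase, Ines's direct stake in Stratus rises to 80% + 10% = 90%.
Ines controlled Nordquist already, so this is not a new person acquiring control; every other person's position is unchanged or reduced.
No new person acquires control, so the clause is not triggered.

No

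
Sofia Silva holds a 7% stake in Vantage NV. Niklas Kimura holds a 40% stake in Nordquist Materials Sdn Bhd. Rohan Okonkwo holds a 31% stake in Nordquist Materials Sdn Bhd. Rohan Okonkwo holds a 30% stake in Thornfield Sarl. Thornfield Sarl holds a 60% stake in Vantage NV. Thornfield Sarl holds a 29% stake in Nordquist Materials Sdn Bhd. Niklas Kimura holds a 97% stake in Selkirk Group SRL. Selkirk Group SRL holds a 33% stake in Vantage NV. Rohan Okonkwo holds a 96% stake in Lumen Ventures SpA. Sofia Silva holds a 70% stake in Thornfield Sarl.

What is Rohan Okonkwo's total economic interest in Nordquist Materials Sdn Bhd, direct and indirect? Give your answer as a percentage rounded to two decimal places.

39.70%

Rohan reaches Nordquist along 2 paths.
Direct stake: 31% = 31%.
Via Thornfield: 30% × 29% = 8.7%.
Total: 31% + 8.7% = 39.7%.
Rounded: 39.70%.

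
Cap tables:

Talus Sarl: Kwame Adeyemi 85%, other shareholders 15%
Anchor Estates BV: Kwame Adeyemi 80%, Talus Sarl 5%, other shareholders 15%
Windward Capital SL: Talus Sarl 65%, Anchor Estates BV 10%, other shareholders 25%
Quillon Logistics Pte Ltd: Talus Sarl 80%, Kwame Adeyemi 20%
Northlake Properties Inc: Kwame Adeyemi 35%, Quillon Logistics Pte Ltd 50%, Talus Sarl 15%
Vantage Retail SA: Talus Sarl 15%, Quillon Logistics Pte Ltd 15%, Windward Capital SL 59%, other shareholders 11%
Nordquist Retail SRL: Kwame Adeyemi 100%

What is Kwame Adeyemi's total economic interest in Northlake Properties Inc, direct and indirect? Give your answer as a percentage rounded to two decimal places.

91.75%

Kwame reaches Northlake along 4 paths.
Direct stake: 35% = 35%.
Via Talus → Quillon: 85% × 80% × 50% = 34%.
Via Quillon: 20% × 50% = 10%.
Via Talus: 85% × 15% = 12.75%.
Total: 35% + 34% + 10% + 12.75% = 91.75%.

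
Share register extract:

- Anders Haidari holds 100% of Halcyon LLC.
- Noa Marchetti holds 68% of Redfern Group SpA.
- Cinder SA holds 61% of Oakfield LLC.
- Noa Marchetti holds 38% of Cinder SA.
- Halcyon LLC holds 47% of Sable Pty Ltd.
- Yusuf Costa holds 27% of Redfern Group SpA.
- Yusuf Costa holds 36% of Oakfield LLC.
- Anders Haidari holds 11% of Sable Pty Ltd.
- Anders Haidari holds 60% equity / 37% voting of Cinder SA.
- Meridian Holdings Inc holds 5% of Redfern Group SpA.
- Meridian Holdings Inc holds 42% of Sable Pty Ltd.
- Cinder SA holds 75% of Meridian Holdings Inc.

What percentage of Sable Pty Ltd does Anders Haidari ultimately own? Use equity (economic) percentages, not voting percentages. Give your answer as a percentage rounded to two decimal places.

76.90%

Anders reaches Sable along 3 paths.
Via Cinder → Meridian: 60% × 75% × 42% = 18.9%.
Via Halcyon: 100% × 47% = 47%.
Direct stake: 11% = 11%.
Total: 18.9% + 47% + 11% = 76.9%.
Rounded: 76.90%.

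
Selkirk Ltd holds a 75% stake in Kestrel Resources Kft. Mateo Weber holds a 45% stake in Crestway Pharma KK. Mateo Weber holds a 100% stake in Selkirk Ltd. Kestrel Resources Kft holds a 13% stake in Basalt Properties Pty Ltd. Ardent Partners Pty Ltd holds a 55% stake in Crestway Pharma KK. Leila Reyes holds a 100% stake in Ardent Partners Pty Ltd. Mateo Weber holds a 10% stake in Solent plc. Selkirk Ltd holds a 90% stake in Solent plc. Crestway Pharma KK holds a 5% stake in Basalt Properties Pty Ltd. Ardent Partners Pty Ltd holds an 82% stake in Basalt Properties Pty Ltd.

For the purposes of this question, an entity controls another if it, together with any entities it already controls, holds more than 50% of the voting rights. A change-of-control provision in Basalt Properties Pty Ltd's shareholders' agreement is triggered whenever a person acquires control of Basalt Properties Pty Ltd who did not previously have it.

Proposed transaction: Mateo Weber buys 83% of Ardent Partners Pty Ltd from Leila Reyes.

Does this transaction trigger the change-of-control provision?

Yes

The purchase adds only to Mateo's holdings (Leila's stake shrinks), so Mateo is the only person who could newly come to control Basalt.
Mateo holds 100% of Selkirk, so Mateo controls Selkirk.
Selkirk and Mateo together hold 90% + 10% = 100% of Solent, so Mateo controls Solent.
Selkirk holds 75% of Kestrel, so Mateo controls Kestrel.
In Basalt, Mateo's side holds only 13%, not > 50%.
So before the transaction, Mateo does not control Basalt.
After the purchase, Mateo holds 83% of Ardent directly, and Leila's stake falls to 17%.
Mateo holds 83% of Ardent, so Mateo controls Ardent.
Ardent and Mateo together hold 55% + 45% = 100% of Crestway, so Mateo controls Crestway.
Kestrel and Ardent and Crestway together hold 13% + 82% + 5% = 100% of Basalt, so Mateo controls Basalt.
Mateo did not control Basalt before and does after, so the clause is triggered.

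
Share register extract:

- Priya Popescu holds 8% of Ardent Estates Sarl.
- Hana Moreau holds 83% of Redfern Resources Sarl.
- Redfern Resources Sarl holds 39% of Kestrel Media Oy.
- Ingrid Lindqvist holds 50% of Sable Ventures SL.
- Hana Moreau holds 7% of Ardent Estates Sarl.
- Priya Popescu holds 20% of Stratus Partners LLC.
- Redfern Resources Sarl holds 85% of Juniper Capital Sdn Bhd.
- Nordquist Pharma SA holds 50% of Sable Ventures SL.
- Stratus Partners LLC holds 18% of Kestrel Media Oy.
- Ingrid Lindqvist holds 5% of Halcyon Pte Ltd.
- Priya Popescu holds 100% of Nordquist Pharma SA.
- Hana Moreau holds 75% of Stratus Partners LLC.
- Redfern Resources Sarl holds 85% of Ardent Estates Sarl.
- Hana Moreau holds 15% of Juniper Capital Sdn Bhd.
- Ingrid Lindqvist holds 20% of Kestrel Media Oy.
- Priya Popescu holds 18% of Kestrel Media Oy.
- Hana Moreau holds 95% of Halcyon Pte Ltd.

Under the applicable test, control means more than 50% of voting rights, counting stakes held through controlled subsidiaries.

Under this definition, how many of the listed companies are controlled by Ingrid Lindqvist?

Ingrid's largest direct stake is 50% in Sable, which does not meet the threshold.
Ingrid controls 0 companies.

0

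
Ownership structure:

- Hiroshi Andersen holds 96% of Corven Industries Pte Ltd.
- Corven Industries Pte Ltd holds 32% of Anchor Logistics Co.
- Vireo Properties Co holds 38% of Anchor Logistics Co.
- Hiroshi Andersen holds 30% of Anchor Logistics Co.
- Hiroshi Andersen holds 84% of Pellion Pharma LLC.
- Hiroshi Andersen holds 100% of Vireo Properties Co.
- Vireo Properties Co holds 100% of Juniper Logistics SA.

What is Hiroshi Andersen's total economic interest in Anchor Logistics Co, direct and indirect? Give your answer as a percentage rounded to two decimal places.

98.72%

Hiroshi reaches Anchor along 3 paths.
Via Vireo: 100% × 38% = 38%.
Via Corven: 96% × 32% = 30.72%.
Direct stake: 30% = 30%.
Total: 38% + 30.72% + 30% = 98.72%.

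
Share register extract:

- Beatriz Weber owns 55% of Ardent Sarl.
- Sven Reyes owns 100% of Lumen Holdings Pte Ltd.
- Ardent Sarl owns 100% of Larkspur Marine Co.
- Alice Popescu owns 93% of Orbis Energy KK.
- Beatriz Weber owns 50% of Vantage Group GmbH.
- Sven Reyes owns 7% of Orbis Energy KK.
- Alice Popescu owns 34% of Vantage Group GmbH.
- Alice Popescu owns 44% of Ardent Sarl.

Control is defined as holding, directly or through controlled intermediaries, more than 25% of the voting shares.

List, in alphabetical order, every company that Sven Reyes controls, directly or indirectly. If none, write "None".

Lumen Holdings Pte Ltd

Sven holds 100% of Lumen, so Sven controls Lumen.
No other company's threshold is met.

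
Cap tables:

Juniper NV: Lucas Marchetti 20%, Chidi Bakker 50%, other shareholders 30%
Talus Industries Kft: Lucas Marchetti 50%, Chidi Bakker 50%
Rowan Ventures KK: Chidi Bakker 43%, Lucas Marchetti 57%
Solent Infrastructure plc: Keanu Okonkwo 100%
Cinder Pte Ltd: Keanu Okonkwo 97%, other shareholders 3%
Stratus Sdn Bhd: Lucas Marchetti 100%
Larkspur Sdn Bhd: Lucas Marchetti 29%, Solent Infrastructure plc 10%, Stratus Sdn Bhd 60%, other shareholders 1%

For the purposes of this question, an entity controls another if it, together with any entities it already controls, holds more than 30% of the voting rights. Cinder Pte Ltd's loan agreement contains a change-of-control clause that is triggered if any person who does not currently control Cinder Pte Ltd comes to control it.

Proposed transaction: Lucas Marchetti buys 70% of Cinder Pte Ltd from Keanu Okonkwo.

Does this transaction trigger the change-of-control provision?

Yes

The purchase adds only to Lucas's holdings (Keanu's stake shrinks), so Lucas is the only person who could newly come to control Cinder.
Lucas holds 50% of Talus, so Lucas controls Talus.
Lucas holds 57% of Rowan, so Lucas controls Rowan.
Lucas holds 100% of Stratus, so Lucas controls Stratus.
Lucas and Stratus together hold 29% + 60% = 89% of Larkspur, so Lucas controls Larkspur.
Neither Lucas nor any entity Lucas controls holds any voting interest in Cinder.
So before the transaction, Lucas does not control Cinder.
After the purchase, Lucas holds 70% of Cinder directly, and Keanu's stake falls to 27%.
Lucas holds 70% of Cinder, so Lucas controls Cinder.
Lucas did not control Cinder before and does after, so the clause is triggered.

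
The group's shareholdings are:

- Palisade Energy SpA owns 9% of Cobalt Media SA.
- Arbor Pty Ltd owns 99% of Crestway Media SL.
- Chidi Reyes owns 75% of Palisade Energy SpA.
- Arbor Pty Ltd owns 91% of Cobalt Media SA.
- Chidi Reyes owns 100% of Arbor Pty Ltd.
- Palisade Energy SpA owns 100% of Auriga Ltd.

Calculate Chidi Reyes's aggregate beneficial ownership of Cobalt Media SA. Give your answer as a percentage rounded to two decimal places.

Chidi reaches Cobalt along 2 paths.
Via Arbor: 100% × 91% = 91%.
Via Palisade: 75% × 9% = 6.75%.
Total: 91% + 6.75% = 97.75%.

97.75%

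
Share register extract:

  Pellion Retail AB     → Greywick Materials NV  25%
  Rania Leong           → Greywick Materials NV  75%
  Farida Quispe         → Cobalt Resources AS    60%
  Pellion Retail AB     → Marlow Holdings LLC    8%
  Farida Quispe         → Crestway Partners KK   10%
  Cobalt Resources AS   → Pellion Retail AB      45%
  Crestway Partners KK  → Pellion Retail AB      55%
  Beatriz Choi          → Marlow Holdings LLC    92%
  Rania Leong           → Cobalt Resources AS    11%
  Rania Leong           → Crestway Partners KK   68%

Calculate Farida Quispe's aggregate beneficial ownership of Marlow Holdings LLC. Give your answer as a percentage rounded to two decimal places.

2.60%

Farida reaches Marlow along 2 paths.
Via Crestway → Pellion: 10% × 55% × 8% = 0.44%.
Via Cobalt → Pellion: 60% × 45% × 8% = 2.16%.
Total: 0.44% + 2.16% = 2.6%.
Rounded: 2.60%.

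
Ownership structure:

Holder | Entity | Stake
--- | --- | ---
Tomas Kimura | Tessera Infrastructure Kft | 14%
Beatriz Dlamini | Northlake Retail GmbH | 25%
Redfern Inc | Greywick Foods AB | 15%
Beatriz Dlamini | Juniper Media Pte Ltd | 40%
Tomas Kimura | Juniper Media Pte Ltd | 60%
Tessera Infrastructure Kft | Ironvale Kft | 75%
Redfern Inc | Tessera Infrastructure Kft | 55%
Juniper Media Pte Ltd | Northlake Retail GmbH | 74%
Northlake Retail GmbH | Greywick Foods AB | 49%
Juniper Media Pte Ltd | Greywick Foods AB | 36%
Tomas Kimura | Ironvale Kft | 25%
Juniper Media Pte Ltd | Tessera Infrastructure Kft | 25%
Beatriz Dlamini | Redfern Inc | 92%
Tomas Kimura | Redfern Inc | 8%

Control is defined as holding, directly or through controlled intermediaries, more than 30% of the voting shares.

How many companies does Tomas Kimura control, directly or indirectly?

5

Tomas holds 60% of Juniper, so Tomas controls Juniper.
Juniper holds 74% of Northlake, so Tomas controls Northlake.
Tomas and Juniper together hold 14% + 25% = 39% of Tessera, so Tomas controls Tessera.
Northlake and Juniper together hold 49% + 36% = 85% of Greywick, so Tomas controls Greywick.
Tomas and Tessera together hold 25% + 75% = 100% of Ironvale, so Tomas controls Ironvale.
No other company's threshold is met.
Tomas controls 5 companies.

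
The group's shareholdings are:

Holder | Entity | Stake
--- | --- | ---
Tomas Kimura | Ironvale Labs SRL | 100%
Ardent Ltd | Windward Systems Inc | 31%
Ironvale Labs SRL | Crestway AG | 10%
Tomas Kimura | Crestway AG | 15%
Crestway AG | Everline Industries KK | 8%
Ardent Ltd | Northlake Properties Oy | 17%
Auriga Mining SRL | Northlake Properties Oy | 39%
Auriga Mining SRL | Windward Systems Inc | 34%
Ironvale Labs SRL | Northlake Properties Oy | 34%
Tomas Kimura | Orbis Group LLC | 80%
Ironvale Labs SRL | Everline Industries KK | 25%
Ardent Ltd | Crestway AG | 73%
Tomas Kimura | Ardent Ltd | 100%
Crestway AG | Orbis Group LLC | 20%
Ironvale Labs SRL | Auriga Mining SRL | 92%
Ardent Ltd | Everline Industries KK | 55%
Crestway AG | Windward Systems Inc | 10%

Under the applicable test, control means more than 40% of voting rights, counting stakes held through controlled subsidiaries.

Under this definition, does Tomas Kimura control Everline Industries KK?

Yes

Tomas holds 100% of Ardent, so Tomas controls Ardent.
Tomas holds 100% of Ironvale, so Tomas controls Ironvale.
Ironvale and Tomas and Ardent together hold 10% + 15% + 73% = 98% of Crestway, so Tomas controls Crestway.
Ardent and Ironvale and Crestway together hold 55% + 25% + 8% = 88% of Everline, so Tomas controls Everline.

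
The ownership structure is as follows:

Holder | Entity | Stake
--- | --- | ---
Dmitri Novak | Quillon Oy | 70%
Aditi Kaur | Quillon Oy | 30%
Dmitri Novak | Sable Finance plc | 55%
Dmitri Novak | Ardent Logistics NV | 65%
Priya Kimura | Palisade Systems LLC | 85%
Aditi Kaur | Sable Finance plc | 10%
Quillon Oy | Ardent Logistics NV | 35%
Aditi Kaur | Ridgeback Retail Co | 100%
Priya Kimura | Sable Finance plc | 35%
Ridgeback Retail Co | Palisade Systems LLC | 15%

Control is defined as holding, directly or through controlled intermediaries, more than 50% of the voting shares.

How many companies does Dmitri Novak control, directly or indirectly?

Dmitri holds 55% of Sable, so Dmitri controls Sable.
Dmitri holds 70% of Quillon, so Dmitri controls Quillon.
Quillon and Dmitri together hold 35% + 65% = 100% of Ardent, so Dmitri controls Ardent.
No other company's threshold is met.
Dmitri controls 3 companies.

3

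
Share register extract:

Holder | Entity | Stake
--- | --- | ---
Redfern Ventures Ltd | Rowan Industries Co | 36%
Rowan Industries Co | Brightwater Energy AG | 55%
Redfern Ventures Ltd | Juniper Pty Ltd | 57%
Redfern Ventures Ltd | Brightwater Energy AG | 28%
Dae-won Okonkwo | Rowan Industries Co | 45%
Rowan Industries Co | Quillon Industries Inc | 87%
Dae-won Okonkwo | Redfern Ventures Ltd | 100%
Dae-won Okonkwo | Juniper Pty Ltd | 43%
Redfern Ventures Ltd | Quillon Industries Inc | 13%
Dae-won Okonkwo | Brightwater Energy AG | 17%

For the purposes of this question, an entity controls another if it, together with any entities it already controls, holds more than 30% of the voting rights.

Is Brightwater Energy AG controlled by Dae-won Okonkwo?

Dae-won holds 100% of Redfern, so Dae-won controls Redfern.
Redfern and Dae-won together hold 36% + 45% = 81% of Rowan, so Dae-won controls Rowan.
Rowan and Redfern and Dae-won together hold 55% + 28% + 17% = 100% of Brightwater, so Dae-won controls Brightwater.

Yes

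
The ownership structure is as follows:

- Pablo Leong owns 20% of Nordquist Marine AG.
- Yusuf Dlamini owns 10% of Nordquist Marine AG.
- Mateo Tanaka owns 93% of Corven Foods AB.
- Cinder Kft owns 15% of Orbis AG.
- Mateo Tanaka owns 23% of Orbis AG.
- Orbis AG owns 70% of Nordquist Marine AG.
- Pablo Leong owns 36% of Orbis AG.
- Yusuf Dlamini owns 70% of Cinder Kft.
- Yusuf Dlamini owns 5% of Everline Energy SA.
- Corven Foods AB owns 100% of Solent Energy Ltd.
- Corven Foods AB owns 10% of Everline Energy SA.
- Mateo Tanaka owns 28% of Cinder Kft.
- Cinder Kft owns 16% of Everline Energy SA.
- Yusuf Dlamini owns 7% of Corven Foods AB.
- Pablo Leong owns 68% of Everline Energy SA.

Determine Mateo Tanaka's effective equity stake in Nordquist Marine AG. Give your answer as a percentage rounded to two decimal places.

19.04%

Mateo reaches Nordquist along 2 paths.
Via Orbis: 23% × 70% = 16.1%.
Via Cinder → Orbis: 28% × 15% × 70% = 2.94%.
Total: 16.1% + 2.94% = 19.04%.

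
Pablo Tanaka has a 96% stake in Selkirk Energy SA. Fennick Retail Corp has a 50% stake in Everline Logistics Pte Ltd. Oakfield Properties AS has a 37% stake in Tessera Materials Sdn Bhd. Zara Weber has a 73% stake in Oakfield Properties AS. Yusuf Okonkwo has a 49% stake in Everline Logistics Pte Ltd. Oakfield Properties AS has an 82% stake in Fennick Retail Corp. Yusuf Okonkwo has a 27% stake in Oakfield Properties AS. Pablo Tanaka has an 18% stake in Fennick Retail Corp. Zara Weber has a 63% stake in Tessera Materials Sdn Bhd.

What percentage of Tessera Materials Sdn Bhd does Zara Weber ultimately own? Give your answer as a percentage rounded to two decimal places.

Zara reaches Tessera along 2 paths.
Direct stake: 63% = 63%.
Via Oakfield: 73% × 37% = 27.01%.
Total: 63% + 27.01% = 90.01%.

90.01%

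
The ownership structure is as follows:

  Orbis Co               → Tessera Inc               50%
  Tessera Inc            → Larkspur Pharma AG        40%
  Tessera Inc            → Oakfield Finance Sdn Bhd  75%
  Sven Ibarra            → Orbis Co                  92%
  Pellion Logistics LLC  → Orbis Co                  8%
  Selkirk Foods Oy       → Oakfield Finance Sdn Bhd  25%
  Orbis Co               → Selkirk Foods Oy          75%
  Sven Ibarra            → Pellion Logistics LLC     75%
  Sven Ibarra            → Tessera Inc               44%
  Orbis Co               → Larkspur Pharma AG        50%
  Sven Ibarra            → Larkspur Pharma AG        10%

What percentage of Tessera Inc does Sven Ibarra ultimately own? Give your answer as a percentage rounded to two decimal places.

Sven reaches Tessera along 3 paths.
Direct stake: 44% = 44%.
Via Orbis: 92% × 50% = 46%.
Via Pellion → Orbis: 75% × 8% × 50% = 3%.
Total: 44% + 46% + 3% = 93%.
Rounded: 93.00%.

93.00%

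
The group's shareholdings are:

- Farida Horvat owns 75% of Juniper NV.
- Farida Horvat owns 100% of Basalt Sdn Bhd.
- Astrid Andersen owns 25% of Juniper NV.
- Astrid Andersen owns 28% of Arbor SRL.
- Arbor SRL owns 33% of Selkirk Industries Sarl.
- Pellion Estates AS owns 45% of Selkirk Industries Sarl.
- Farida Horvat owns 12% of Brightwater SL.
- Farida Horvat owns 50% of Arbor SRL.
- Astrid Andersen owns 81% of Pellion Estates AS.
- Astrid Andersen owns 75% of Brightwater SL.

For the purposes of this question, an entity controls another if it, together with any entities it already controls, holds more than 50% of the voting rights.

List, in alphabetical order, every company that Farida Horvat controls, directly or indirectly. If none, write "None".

Basalt Sdn Bhd, Juniper NV

Farida holds 75% of Juniper, so Farida controls Juniper.
Farida holds 100% of Basalt, so Farida controls Basalt.
No other company's threshold is met.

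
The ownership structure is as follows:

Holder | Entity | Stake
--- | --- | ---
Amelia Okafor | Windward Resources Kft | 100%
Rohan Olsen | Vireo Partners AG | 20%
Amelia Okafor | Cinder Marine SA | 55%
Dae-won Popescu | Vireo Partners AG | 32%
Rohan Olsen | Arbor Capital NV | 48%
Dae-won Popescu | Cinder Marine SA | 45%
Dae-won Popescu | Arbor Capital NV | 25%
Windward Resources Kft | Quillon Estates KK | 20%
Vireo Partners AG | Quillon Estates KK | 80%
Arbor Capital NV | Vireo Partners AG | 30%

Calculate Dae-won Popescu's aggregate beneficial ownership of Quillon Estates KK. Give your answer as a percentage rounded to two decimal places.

31.60%

Dae-won reaches Quillon along 2 paths.
Via Arbor → Vireo: 25% × 30% × 80% = 6%.
Via Vireo: 32% × 80% = 25.6%.
Total: 6% + 25.6% = 31.6%.
Rounded: 31.60%.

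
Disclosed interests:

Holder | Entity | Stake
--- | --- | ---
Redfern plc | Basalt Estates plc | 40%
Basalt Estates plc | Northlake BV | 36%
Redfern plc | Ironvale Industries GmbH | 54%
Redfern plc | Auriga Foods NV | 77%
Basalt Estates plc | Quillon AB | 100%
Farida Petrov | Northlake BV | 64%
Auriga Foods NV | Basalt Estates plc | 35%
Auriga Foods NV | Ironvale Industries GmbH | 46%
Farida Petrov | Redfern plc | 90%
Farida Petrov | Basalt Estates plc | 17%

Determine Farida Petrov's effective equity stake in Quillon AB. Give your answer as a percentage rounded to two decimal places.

77.26%

Farida reaches Quillon along 3 paths.
Via Redfern → Basalt: 90% × 40% × 100% = 36%.
Via Redfern → Auriga → Basalt: 90% × 77% × 35% × 100% = 24.255%.
Via Basalt: 17% × 100% = 17%.
Total: 36% + 24.255% + 17% = 77.255%.
Rounded: 77.26%.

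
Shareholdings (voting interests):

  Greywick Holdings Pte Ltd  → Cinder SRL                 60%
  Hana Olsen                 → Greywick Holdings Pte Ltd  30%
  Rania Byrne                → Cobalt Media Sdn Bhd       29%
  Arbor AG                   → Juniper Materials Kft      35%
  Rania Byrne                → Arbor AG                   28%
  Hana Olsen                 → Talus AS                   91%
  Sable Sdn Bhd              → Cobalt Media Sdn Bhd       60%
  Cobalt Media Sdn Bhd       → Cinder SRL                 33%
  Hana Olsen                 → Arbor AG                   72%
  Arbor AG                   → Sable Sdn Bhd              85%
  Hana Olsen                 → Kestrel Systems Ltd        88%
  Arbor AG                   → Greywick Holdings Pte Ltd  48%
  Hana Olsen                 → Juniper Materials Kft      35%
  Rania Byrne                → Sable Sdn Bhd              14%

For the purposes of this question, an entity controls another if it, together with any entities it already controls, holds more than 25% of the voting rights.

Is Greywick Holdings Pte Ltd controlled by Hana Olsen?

Yes

Hana holds 72% of Arbor, so Hana controls Arbor.
Hana and Arbor together hold 30% + 48% = 78% of Greywick, so Hana controls Greywick.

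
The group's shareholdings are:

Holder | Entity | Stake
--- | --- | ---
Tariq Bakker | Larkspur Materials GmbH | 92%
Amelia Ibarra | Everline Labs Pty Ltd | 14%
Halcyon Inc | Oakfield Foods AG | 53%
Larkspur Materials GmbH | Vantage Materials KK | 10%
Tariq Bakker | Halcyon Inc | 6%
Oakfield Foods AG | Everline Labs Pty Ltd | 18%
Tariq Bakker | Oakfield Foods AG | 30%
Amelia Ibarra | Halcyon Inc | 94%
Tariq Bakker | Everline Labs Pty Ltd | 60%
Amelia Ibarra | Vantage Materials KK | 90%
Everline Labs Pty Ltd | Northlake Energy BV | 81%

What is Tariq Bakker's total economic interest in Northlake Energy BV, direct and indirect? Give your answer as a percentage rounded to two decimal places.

53.44%

Tariq reaches Northlake along 3 paths.
Via Everline: 60% × 81% = 48.6%.
Via Oakfield → Everline: 30% × 18% × 81% = 4.374%.
Via Halcyon → Oakfield → Everline: 6% × 53% × 18% × 81% = 0.463644%.
Total: 48.6% + 4.374% + 0.463644% = 53.437644%.
Rounded: 53.44%.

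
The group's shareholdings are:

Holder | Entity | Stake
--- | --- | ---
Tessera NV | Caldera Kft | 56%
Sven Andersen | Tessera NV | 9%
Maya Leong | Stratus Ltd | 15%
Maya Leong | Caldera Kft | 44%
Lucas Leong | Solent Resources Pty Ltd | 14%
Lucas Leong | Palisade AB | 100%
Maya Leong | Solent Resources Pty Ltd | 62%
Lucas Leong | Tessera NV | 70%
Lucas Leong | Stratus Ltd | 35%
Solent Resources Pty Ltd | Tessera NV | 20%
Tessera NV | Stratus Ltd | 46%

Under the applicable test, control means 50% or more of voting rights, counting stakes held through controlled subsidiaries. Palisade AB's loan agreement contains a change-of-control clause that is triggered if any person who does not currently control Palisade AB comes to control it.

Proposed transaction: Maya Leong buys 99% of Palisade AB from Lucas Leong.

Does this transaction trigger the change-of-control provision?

The purchase adds only to Maya's holdings (Lucas's stake shrinks), so Maya is the only person who could newly come to control Palisade.
Maya holds 62% of Solent, so Maya controls Solent.
Neither Maya nor any entity Maya controls holds any voting interest in Palisade.
So before the transaction, Maya does not control Palisade.
After the purchase, Maya holds 99% of Palisade directly, and Lucas's stake falls to 1%.
Maya holds 99% of Palisade, so Maya controls Palisade.
Maya did not control Palisade before and does after, so the clause is triggered.

Yes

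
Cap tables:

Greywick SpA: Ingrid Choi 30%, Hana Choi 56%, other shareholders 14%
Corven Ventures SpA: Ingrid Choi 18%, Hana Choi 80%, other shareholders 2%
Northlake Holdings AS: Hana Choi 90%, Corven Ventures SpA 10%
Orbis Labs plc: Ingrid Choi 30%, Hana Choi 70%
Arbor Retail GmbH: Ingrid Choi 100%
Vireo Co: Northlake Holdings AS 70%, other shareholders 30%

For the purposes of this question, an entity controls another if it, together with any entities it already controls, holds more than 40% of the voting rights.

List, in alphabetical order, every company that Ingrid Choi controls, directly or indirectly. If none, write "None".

Arbor Retail GmbH

Ingrid holds 100% of Arbor, so Ingrid controls Arbor.
No other company's threshold is met.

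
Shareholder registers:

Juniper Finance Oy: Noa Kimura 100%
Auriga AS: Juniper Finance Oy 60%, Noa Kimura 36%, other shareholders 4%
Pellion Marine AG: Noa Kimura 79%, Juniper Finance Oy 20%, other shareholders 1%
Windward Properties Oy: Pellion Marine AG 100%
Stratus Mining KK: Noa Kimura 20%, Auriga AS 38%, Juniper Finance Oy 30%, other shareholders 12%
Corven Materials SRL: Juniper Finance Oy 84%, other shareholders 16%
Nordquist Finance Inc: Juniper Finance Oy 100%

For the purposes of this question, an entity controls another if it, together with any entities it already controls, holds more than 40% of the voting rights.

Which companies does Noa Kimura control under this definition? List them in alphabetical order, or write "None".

Noa holds 100% of Juniper, so Noa controls Juniper.
Juniper and Noa together hold 60% + 36% = 96% of Auriga, so Noa controls Auriga.
Noa and Juniper together hold 79% + 20% = 99% of Pellion, so Noa controls Pellion.
Pellion holds 100% of Windward, so Noa controls Windward.
Noa and Auriga and Juniper together hold 20% + 38% + 30% = 88% of Stratus, so Noa controls Stratus.
Juniper holds 84% of Corven, so Noa controls Corven.
Juniper holds 100% of Nordquist, so Noa controls Nordquist.

Auriga AS, Corven Materials SRL, Juniper Finance Oy, Nordquist Finance Inc, Pellion Marine AG, Stratus Mining KK, Windward Properties Oy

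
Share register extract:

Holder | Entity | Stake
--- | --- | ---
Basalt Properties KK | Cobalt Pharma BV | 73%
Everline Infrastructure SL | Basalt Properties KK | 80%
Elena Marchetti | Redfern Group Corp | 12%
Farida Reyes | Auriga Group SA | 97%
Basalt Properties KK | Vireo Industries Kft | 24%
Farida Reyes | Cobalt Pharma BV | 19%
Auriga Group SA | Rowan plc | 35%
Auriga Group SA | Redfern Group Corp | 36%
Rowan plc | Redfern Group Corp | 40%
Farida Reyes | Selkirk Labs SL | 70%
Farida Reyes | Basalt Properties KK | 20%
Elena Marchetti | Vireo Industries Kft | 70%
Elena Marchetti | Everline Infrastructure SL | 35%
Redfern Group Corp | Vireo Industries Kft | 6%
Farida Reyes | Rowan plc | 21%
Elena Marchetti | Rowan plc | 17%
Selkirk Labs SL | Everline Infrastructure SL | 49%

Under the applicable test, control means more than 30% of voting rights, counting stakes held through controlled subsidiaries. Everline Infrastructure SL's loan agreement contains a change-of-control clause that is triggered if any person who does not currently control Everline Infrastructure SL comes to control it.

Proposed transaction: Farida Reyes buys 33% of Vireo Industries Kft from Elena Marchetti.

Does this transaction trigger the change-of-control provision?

The purchase adds only to Farida's holdings (Elena's stake shrinks), so Farida is the only person who could newly come to control Everline.
Farida holds 70% of Selkirk, so Farida controls Selkirk.
Selkirk holds 49% of Everline, so Farida controls Everline.
So Farida already controls Everline before the transaction.
After the purchase, Farida holds 33% of Vireo directly, and Elena's stake falls to 37%.
Farida controlled Everline already, so this is not a new person acquiring control; every other person's position is unchanged or reduced.
No new person acquires control, so the clause is not triggered.

No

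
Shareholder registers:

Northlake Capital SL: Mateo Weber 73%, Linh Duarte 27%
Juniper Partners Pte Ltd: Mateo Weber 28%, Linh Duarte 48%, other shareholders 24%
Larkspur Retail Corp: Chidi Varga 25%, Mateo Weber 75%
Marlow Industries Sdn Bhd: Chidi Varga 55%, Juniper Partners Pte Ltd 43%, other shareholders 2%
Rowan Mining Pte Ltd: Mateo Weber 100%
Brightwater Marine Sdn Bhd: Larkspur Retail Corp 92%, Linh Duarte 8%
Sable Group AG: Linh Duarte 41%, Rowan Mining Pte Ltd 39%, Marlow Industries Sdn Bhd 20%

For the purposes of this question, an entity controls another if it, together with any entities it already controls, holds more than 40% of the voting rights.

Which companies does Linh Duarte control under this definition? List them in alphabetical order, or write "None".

Linh holds 48% of Juniper, so Linh controls Juniper.
Juniper holds 43% of Marlow, so Linh controls Marlow.
Linh and Marlow together hold 41% + 20% = 61% of Sable, so Linh controls Sable.
No other company's threshold is met.

Juniper Partners Pte Ltd, Marlow Industries Sdn Bhd, Sable Group AG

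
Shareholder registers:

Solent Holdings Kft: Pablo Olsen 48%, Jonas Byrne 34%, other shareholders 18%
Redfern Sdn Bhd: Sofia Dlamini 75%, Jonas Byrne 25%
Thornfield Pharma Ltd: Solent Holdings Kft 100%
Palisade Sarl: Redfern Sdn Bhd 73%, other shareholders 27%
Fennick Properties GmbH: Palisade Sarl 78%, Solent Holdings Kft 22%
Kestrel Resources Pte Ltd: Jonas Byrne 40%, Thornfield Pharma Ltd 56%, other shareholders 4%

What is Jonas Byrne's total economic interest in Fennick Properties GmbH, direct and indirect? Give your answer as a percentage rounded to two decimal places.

21.72%

Jonas reaches Fennick along 2 paths.
Via Redfern → Palisade: 25% × 73% × 78% = 14.235%.
Via Solent: 34% × 22% = 7.48%.
Total: 14.235% + 7.48% = 21.715%.
Rounded: 21.72%.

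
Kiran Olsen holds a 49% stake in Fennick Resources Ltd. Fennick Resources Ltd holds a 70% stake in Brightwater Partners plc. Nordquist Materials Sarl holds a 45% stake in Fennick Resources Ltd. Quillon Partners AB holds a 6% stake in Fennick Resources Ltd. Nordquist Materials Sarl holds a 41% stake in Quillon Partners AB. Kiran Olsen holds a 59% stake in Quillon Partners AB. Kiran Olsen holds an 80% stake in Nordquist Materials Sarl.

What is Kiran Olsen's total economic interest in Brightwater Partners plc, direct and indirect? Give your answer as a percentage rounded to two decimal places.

63.36%

Kiran reaches Brightwater along 4 paths.
Via Nordquist → Fennick: 80% × 45% × 70% = 25.2%.
Via Fennick: 49% × 70% = 34.3%.
Via Quillon → Fennick: 59% × 6% × 70% = 2.478%.
Via Nordquist → Quillon → Fennick: 80% × 41% × 6% × 70% = 1.3776%.
Total: 25.2% + 34.3% + 2.478% + 1.3776% = 63.3556%.
Rounded: 63.36%.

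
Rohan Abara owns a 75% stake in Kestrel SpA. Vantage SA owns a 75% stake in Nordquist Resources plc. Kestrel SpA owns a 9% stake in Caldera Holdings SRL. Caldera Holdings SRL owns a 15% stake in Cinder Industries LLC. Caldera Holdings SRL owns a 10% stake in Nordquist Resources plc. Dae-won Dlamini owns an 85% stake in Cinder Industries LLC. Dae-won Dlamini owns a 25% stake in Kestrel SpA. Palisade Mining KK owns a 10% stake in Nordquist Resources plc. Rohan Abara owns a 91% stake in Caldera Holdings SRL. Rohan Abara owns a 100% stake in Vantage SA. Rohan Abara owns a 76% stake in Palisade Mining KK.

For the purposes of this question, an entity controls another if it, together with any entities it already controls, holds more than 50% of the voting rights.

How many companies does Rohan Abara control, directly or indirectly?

Rohan holds 76% of Palisade, so Rohan controls Palisade.
Rohan holds 75% of Kestrel, so Rohan controls Kestrel.
Rohan holds 100% of Vantage, so Rohan controls Vantage.
Rohan and Kestrel together hold 91% + 9% = 100% of Caldera, so Rohan controls Caldera.
Palisade and Caldera and Vantage together hold 10% + 10% + 75% = 95% of Nordquist, so Rohan controls Nordquist.
No other company's threshold is met.
Rohan controls 5 companies.

5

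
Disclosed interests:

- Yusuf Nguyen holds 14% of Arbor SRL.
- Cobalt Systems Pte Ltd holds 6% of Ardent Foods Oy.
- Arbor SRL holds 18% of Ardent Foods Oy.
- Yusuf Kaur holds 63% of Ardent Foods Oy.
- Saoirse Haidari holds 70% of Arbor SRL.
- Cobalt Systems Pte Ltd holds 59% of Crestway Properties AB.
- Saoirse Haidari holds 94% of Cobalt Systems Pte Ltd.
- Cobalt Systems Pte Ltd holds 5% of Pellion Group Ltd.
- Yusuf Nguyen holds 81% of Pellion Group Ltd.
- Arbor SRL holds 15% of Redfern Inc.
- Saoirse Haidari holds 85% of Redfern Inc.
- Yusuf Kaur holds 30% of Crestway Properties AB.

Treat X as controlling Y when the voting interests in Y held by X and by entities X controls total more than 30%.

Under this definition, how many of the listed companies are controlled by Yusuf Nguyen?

1

Yusuf Nguyen holds 81% of Pellion, so Yusuf Nguyen controls Pellion.
No other company's threshold is met.
Yusuf Nguyen controls 1 company.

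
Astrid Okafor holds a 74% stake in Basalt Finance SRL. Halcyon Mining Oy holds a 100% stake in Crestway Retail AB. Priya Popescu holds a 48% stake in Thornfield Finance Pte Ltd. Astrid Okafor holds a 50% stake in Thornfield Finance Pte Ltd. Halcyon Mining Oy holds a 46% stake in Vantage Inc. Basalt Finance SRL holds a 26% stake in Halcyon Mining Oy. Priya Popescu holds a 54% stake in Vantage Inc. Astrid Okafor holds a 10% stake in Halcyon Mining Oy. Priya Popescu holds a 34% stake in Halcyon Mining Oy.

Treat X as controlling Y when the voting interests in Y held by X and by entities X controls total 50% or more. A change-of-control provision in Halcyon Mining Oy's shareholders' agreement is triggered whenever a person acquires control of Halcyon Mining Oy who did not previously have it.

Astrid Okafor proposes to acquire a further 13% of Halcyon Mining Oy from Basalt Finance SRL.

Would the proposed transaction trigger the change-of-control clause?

No

The purchase adds only to Astrid's holdings (Basalt's stake shrinks), so Astrid is the only person who could newly come to control Halcyon.
Astrid holds 74% of Basalt, so Astrid controls Basalt.
Astrid holds 50% of Thornfield, so Astrid controls Thornfield.
In Halcyon, Astrid's side holds only 26% + 10% = 36%, not ≥ 50%.
So before the transaction, Astrid does not control Halcyon.
After the purchase, Astrid's direct stake in Halcyon rises to 10% + 13% = 23%, and Basalt's stake falls to 13%.
After the transaction, Astrid's side holds 13% + 23% = 36% of Halcyon, not ≥ 50%, so Astrid still does not control Halcyon.
No new person acquires control, so the clause is not triggered.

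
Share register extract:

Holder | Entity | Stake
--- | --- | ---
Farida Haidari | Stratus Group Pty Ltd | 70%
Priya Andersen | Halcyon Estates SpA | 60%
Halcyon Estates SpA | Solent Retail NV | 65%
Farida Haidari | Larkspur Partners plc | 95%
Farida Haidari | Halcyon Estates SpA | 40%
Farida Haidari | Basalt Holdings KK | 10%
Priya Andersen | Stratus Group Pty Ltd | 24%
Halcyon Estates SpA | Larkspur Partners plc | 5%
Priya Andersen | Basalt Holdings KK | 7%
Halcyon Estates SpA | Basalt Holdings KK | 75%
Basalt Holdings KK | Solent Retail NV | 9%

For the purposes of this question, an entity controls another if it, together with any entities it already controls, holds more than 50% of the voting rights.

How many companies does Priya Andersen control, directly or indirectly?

3

Priya holds 60% of Halcyon, so Priya controls Halcyon.
Priya and Halcyon together hold 7% + 75% = 82% of Basalt, so Priya controls Basalt.
Halcyon and Basalt together hold 65% + 9% = 74% of Solent, so Priya controls Solent.
No other company's threshold is met.
Priya controls 3 companies.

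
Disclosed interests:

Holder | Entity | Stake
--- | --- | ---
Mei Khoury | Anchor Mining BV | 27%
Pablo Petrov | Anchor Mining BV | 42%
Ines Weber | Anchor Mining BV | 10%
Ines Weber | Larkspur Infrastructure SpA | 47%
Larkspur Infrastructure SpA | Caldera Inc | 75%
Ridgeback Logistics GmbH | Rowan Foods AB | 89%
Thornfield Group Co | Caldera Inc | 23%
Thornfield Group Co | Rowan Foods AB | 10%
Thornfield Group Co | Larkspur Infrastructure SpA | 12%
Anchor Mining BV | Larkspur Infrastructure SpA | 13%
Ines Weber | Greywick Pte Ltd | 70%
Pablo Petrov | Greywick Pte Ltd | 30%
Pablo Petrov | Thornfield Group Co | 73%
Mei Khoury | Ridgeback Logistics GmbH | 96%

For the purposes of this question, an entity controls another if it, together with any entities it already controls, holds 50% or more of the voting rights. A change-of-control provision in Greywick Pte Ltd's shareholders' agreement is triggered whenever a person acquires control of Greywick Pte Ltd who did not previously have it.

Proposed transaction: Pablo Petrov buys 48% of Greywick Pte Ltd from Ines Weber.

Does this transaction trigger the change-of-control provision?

The purchase adds only to Pablo's holdings (Ines's stake shrinks), so Pablo is the only person who could newly come to control Greywick.
Pablo holds 73% of Thornfield, so Pablo controls Thornfield.
In Greywick, Pablo's side holds only 30%, not ≥ 50%.
So before the transaction, Pablo does not control Greywick.
After the purchase, Pablo's direct stake in Greywick rises to 30% + 48% = 78%, and Ines's stake falls to 22%.
Pablo holds 78% of Greywick, so Pablo controls Greywick.
Pablo did not control Greywick before and does after, so the clause is triggered.

Yes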